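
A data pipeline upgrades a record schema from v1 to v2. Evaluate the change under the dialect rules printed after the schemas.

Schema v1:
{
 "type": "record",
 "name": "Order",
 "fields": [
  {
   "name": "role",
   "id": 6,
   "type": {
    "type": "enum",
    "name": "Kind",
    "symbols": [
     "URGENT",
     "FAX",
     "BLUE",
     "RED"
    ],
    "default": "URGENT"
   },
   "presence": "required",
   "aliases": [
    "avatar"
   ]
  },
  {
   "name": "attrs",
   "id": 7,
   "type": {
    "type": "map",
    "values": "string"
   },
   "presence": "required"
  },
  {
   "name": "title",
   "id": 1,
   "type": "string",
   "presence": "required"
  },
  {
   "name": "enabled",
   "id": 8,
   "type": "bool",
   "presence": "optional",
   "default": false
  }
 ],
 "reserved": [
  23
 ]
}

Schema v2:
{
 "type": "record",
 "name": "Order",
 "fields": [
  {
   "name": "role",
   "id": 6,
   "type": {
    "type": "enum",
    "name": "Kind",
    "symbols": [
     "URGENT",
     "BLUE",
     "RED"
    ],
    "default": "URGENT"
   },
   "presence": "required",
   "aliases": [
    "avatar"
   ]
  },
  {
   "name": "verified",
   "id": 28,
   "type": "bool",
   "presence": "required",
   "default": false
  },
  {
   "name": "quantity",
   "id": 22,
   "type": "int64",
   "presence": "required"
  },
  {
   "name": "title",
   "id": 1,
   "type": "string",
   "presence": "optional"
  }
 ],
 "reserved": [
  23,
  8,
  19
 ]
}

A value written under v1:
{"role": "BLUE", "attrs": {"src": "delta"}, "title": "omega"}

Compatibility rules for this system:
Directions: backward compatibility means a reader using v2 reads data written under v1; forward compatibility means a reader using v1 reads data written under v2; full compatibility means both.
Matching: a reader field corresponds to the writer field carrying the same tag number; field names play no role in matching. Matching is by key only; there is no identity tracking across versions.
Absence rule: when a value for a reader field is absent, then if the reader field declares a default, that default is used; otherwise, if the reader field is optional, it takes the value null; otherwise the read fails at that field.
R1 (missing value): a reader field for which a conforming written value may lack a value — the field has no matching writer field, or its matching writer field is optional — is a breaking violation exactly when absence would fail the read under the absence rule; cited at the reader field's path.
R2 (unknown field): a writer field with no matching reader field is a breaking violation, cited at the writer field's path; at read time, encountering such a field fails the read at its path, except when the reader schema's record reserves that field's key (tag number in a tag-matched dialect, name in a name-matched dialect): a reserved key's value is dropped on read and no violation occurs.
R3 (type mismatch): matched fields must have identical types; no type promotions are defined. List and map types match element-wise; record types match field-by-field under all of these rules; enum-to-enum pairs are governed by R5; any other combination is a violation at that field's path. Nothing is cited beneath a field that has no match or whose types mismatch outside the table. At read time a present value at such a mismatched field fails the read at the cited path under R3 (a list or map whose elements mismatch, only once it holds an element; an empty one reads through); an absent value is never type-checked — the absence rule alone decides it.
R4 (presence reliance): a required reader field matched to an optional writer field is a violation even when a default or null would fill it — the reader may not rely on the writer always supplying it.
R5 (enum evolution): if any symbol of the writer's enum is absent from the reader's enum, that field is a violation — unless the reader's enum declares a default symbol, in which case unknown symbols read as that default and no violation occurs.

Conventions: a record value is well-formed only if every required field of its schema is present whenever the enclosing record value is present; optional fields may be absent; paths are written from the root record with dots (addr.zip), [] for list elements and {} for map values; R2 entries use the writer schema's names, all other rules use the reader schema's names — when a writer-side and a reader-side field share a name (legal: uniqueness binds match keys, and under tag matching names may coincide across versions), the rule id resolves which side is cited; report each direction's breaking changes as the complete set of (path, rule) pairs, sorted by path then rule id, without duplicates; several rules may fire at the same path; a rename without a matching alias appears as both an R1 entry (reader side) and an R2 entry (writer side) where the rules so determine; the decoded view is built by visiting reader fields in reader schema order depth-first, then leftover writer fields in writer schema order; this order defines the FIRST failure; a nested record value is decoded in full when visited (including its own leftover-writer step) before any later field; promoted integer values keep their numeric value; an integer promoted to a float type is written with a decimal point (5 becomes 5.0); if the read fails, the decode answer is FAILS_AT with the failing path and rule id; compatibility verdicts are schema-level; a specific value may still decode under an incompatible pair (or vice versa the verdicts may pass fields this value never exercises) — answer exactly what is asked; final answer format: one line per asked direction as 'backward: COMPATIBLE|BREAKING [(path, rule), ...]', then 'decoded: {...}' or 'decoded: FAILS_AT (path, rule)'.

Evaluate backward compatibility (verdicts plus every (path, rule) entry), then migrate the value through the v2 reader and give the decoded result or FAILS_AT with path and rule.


backward: BREAKING [(attrs, R2), (quantity, R1)]; decoded: FAILS_AT (quantity, R1)

the writer's type comes first in each Order pair
checking backward for Order: reader v2 against writer v1:
  role: paired with writer role (Kind -> Kind; writer required)
  verified: no writer match
  quantity: no writer match
  title: paired with writer title (string -> string; writer required)
  leftover writer field: attrs
  leftover writer field: enabled
  violation R2 at attrs
  violation R1 at quantity
  => backward: BREAKING (2)
decode walk for Order under reader schema v2:
  role := "BLUE"
  verified := false (no value, default fills)
  read fails at quantity under R1 (no fill)
  => FAILS_AT (quantity, R1)
the rest of the Order diff is inert for this question:
  enum Kind (field role in record Order): symbol FAX removed -> fires no rule on Order, leaving the asked answer as it is
  field title in record Order: required changed to optional -> its effect on Order is confined to the forward direction, not asked
  removed field enabled from record Order (its key 8 joins the reserved list) -> fires no rule on Order, leaving the asked answer as it is
  added field verified to record Order: required bool, tag 28, default false (in v2 it sits immediately before title) -> its effect on Order is confined to the forward direction, not asked


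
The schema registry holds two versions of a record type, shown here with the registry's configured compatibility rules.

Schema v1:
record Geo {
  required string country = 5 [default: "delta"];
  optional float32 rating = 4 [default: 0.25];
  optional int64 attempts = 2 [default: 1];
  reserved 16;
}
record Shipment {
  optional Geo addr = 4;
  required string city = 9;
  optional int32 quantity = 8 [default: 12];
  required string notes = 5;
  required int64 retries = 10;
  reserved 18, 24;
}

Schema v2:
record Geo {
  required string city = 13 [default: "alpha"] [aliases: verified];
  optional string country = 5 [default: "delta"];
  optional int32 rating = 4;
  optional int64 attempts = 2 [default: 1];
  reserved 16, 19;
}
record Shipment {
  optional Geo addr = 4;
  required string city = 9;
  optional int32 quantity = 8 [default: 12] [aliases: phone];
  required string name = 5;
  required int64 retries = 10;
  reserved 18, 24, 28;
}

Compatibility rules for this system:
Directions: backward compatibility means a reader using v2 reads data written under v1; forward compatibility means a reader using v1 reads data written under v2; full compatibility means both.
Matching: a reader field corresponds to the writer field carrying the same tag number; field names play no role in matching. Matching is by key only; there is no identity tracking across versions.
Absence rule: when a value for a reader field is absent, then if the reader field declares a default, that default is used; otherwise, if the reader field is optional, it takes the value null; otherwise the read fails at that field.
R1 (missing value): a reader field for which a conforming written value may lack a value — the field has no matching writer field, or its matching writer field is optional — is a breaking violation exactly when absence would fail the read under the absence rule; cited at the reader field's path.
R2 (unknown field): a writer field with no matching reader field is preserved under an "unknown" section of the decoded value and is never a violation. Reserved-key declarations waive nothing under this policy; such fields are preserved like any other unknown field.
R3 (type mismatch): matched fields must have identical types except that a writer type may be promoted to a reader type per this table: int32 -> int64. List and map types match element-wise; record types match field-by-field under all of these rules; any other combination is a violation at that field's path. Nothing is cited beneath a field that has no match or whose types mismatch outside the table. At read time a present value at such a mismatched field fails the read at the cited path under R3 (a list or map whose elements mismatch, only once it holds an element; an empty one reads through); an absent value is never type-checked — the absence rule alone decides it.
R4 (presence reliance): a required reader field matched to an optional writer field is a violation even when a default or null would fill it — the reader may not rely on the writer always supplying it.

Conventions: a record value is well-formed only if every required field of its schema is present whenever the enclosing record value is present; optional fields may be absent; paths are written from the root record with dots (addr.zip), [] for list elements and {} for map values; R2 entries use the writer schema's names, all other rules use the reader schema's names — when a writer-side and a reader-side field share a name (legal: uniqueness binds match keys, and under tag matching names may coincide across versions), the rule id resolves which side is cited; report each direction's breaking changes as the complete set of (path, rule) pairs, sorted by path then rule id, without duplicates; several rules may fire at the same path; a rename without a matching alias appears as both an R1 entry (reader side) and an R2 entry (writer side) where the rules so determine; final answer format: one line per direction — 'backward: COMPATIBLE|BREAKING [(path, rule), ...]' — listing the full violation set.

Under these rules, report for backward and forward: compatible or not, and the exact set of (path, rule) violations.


arrows below run writer -> reader for Shipment
backward pass over Shipment, reader schema v2, writer schema v1:
  Geo -> Geo, writer optional: addr aligns to addr
  string -> string, writer required: city aligns to city
  int32 -> int32, writer optional: quantity aligns to quantity
  string -> string, writer required: name aligns to notes
  int64 -> int64, writer required: retries aligns to retries
  addr.city: no writer match
  string -> string, writer required: addr.country aligns to addr.country
  float32 -> int32, writer optional: addr.rating aligns to addr.rating
  int64 -> int64, writer optional: addr.attempts aligns to addr.attempts
  violation R3 at addr.rating
  => backward: BREAKING (1)
forward pass over Shipment, reader schema v1, writer schema v2:
  Geo -> Geo, writer optional: addr aligns to addr
  string -> string, writer required: city aligns to city
  int32 -> int32, writer optional: quantity aligns to quantity
  string -> string, writer required: notes aligns to name
  int64 -> int64, writer required: retries aligns to retries
  string -> string, writer optional: addr.country aligns to addr.country
  int32 -> float32, writer optional: addr.rating aligns to addr.rating
  int64 -> int64, writer optional: addr.attempts aligns to addr.attempts
  addr.city (writer side), unknown to reader
  violation R4 at addr.country
  violation R3 at addr.rating
  => forward: BREAKING (2)

backward: BREAKING [(addr.rating, R3)]; forward: BREAKING [(addr.country, R4), (addr.rating, R3)]


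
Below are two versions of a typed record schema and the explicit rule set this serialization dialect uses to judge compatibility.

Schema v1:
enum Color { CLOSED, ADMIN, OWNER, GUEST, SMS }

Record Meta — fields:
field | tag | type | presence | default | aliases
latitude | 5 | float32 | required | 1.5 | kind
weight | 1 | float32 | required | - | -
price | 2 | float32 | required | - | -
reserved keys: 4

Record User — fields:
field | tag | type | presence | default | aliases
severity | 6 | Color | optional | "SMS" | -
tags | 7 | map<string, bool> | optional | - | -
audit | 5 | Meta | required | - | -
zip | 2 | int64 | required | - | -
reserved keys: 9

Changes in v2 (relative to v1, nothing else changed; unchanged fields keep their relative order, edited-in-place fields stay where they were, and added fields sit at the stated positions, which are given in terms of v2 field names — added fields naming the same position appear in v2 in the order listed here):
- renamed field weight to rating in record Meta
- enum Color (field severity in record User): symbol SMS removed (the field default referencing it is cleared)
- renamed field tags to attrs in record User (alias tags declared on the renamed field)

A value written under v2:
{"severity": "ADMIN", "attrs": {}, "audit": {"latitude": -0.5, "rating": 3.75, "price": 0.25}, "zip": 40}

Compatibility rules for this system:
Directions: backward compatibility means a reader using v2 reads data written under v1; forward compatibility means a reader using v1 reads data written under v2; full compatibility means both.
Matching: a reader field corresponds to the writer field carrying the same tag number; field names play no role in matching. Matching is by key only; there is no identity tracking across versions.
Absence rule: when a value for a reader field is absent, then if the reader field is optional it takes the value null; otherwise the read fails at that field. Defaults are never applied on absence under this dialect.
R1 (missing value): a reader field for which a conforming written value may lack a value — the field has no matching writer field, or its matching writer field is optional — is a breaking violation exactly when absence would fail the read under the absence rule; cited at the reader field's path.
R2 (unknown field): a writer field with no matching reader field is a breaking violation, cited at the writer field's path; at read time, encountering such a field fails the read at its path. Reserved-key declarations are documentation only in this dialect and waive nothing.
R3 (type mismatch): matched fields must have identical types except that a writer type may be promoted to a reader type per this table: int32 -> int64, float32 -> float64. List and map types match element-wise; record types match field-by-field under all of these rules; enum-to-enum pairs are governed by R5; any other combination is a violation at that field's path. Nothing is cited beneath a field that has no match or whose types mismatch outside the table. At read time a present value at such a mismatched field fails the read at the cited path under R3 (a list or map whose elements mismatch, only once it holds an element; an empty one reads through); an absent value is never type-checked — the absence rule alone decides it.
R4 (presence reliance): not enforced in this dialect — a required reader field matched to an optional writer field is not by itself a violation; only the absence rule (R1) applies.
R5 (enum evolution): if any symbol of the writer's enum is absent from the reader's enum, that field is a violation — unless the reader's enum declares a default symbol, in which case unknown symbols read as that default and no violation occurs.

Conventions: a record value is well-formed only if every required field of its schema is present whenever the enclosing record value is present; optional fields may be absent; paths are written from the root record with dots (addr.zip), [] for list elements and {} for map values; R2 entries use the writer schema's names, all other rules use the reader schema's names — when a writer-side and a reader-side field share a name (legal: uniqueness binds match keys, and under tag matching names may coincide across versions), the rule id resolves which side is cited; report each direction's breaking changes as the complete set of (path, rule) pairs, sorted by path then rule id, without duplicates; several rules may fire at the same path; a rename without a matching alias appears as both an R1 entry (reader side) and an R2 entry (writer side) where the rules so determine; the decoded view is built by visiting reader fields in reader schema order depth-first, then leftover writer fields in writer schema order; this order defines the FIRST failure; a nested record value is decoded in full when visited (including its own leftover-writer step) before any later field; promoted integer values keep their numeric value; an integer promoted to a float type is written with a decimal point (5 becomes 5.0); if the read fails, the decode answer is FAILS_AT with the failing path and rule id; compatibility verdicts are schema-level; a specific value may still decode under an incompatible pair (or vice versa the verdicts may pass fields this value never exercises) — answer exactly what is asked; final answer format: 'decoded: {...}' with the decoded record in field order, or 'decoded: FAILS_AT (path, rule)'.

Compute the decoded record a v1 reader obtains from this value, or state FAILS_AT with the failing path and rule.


each type pair in User: writer, then reader
decode walk for User under reader schema v1:
  severity := "ADMIN"
  tags := {} (from writer attrs)
  audit.latitude := -0.5
  audit.weight := 3.75 (from writer rating)
  audit.price := 0.25
  zip := 40
  => decoded: {"severity": "ADMIN", "tags": {}, "audit": {"latitude": -0.5, "weight": 3.75, "price": 0.25}, "zip": 40}
ruling out the remaining User differences:
  renamed field weight to rating in record Meta -> no rule fires on it and the decoded User view is identical with or without it
  enum Color (field severity in record User): symbol SMS removed (the field default referencing it is cleared) -> changes User's schema-level verdicts only — the decode of this value is the same
  renamed field tags to attrs in record User (alias tags declared on the renamed field) -> no rule fires on it and the decoded User view is identical with or without it

decoded: {"severity": "ADMIN", "tags": {}, "audit": {"latitude": -0.5, "weight": 3.75, "price": 0.25}, "zip": 40}


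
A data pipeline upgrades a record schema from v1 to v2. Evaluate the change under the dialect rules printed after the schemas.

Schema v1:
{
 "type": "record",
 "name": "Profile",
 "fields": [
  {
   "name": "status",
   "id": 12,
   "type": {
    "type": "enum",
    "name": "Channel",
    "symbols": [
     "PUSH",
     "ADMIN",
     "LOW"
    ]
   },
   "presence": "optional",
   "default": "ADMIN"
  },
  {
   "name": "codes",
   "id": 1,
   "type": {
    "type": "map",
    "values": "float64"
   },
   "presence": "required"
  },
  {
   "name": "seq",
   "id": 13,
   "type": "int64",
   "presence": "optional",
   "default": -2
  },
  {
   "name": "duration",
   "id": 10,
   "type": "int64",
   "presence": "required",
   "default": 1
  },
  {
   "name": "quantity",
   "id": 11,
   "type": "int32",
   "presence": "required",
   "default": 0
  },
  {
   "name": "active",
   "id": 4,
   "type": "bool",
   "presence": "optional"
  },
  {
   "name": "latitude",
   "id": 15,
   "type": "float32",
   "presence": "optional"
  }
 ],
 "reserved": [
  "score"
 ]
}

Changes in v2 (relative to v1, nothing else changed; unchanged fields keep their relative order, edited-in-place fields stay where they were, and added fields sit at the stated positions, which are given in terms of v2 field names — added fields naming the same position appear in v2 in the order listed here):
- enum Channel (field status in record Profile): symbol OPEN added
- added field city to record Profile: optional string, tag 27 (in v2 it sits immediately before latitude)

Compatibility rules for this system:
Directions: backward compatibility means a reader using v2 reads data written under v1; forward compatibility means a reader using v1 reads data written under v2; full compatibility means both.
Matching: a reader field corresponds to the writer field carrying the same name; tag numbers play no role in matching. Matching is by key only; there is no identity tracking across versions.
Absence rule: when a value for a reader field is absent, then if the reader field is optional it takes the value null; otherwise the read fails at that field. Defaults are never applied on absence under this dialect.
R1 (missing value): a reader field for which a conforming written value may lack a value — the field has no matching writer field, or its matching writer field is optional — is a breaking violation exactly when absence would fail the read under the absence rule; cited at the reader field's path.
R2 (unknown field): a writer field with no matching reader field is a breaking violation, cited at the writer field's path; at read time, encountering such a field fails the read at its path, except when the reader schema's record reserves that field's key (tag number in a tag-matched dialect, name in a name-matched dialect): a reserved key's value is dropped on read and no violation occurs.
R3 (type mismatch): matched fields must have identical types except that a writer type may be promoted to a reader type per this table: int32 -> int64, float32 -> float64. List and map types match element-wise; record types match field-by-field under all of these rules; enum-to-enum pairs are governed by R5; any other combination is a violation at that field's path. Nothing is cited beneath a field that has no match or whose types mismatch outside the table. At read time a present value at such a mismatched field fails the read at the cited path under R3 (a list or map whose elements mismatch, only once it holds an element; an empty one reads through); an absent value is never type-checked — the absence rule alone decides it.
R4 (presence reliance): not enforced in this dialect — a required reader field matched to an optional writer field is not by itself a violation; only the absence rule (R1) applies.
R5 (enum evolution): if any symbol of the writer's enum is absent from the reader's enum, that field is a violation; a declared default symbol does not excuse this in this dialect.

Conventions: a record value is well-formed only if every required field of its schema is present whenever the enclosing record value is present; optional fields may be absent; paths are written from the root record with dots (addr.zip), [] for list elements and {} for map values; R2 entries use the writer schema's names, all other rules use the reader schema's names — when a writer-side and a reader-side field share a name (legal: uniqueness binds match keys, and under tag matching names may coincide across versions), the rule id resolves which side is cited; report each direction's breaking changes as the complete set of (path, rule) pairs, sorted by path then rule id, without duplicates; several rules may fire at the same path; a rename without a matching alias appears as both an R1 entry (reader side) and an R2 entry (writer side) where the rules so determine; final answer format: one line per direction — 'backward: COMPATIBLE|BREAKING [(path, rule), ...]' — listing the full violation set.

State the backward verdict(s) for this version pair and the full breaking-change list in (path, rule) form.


arrows below run writer -> reader for Profile
backward analysis of Profile with v2 as reader and v1 as writer:
  status: paired with writer status (Channel -> Channel; writer optional)
  codes: paired with writer codes (map<string, float64> -> map<string, float64>; writer required)
  seq: paired with writer seq (int64 -> int64; writer optional)
  duration: paired with writer duration (int64 -> int64; writer required)
  quantity: paired with writer quantity (int32 -> int32; writer required)
  active: paired with writer active (bool -> bool; writer optional)
  city has no writer counterpart
  latitude: paired with writer latitude (float32 -> float32; writer optional)
  => backward: COMPATIBLE
checking off the Profile differences that do not matter here:
  enum Channel (field status in record Profile): symbol OPEN added -> fires only in the forward direction of Profile, which is not asked here
  added field city to record Profile: optional string, tag 27 (in v2 it sits immediately before latitude) -> fires only in the forward direction of Profile, which is not asked here

backward: COMPATIBLE []


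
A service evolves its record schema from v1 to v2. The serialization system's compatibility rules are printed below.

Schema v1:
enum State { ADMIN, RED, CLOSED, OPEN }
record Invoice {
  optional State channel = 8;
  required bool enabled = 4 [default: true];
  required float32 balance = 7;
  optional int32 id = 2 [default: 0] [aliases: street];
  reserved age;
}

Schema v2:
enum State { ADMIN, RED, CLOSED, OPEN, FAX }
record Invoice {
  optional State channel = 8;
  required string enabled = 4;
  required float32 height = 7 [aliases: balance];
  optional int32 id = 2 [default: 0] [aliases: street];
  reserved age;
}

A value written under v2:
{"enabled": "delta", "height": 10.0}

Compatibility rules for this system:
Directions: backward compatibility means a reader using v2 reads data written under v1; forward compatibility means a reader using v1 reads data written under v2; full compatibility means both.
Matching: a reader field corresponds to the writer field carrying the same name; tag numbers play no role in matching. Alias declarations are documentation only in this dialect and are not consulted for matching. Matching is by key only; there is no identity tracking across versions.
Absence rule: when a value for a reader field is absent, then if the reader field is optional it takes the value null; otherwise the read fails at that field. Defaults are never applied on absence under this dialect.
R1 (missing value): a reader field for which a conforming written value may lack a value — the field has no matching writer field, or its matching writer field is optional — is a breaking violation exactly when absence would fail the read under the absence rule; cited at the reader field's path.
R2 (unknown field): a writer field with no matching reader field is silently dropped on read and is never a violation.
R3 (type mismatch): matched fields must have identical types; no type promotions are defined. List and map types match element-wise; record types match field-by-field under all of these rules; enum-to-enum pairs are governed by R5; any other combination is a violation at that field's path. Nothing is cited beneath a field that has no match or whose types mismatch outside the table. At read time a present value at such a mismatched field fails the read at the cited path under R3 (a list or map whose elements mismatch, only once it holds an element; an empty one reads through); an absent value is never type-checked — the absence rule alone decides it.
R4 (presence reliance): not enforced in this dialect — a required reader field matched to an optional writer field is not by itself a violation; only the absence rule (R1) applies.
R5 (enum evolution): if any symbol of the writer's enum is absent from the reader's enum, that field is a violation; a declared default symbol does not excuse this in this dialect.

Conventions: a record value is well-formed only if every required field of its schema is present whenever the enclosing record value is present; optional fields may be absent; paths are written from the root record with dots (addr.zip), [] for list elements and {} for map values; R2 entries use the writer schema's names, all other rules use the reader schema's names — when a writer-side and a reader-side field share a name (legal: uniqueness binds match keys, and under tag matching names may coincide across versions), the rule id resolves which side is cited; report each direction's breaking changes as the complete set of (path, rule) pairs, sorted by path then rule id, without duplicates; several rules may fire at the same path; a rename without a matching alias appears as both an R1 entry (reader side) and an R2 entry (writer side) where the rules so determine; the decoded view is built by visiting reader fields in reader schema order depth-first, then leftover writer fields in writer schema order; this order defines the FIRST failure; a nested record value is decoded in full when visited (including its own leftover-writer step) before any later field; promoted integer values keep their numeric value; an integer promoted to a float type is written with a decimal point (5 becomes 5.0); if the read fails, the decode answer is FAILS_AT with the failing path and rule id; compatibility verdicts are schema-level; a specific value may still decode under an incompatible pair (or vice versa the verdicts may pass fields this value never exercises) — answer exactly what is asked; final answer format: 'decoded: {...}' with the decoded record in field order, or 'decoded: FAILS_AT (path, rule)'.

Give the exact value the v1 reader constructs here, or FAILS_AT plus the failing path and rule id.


decoded: FAILS_AT (enabled, R3)

arrows below run writer -> reader for Invoice
decoding the Invoice value with the v1 reader:
  channel := null (missing; optional => null)
  read fails at enabled under R3
  => FAILS_AT (enabled, R3)
ruling out the remaining Invoice differences:
  renamed field balance to height in record Invoice (alias balance declared on the renamed field) -> schema-level compatibility only; this Invoice value's decode is unchanged
  enum State (field channel in record Invoice): symbol FAX added -> schema-level compatibility only; this Invoice value's decode is unchanged


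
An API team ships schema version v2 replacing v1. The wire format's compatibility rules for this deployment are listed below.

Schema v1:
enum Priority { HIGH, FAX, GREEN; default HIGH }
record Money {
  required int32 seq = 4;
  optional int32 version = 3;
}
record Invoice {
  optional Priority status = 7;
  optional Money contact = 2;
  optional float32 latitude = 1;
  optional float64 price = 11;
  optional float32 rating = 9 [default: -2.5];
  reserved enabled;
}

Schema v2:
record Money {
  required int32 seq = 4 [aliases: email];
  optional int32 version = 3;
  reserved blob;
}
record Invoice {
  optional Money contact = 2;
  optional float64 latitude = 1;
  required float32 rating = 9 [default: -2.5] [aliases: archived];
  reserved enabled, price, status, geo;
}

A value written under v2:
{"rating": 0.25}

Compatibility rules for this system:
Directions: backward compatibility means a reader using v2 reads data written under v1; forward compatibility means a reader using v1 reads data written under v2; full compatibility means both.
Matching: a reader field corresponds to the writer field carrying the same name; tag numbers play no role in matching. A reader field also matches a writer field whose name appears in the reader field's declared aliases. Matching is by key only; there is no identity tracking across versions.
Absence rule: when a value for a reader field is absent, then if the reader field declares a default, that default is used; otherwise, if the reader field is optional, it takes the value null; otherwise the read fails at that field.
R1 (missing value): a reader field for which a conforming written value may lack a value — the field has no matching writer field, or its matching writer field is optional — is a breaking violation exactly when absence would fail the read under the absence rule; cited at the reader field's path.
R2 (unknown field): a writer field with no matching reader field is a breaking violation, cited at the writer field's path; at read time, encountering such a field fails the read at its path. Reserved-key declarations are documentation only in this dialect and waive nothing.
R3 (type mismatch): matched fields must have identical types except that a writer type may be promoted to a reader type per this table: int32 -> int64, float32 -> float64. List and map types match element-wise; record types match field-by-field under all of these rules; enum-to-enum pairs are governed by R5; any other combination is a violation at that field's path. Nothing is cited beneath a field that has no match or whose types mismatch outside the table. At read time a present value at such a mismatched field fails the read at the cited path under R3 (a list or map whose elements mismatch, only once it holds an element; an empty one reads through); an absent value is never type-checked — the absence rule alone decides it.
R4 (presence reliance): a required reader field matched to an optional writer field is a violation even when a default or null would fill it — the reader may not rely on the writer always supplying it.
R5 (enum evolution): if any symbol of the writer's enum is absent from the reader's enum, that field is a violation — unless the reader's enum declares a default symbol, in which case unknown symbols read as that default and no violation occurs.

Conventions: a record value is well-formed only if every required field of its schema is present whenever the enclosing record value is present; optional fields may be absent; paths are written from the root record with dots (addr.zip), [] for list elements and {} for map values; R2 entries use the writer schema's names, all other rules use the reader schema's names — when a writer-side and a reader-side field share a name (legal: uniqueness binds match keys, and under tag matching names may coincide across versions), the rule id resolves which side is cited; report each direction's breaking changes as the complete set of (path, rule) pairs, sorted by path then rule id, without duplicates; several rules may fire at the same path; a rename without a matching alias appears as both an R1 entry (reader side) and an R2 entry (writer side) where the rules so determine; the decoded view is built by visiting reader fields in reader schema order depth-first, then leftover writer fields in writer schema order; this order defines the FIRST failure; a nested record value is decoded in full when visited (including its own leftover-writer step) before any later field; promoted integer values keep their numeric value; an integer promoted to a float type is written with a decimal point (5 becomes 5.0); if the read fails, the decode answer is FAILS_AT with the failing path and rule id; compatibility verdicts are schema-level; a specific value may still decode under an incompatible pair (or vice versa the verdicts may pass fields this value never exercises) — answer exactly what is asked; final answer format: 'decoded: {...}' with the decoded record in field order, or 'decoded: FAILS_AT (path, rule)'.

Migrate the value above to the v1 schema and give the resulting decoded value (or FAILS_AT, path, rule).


arrows below run writer -> reader for Invoice
decode (reader v1):
  status := null (missing; optional => null)
  contact := null (missing; optional => null)
  latitude := null (missing; optional => null)
  price := null (missing; optional => null)
  rating := 0.25
  => decoded: {"status": null, "contact": null, "latitude": null, "price": null, "rating": 0.25}
checking off the Invoice differences that do not matter here:
  field rating in record Invoice: optional changed to required -> affects the rule determinations only; this particular Invoice value decodes identically
  removed field price from record Invoice (its key "price" joins the reserved list) -> affects the rule determinations only; this particular Invoice value decodes identically
  field latitude in record Invoice: type float32 changed to float64 -> affects the rule determinations only; this particular Invoice value decodes identically
  removed field status from record Invoice (its key "status" joins the reserved list) -> affects the rule determinations only; this particular Invoice value decodes identically

decoded: {"status": null, "contact": null, "latitude": null, "price": null, "rating": 0.25}


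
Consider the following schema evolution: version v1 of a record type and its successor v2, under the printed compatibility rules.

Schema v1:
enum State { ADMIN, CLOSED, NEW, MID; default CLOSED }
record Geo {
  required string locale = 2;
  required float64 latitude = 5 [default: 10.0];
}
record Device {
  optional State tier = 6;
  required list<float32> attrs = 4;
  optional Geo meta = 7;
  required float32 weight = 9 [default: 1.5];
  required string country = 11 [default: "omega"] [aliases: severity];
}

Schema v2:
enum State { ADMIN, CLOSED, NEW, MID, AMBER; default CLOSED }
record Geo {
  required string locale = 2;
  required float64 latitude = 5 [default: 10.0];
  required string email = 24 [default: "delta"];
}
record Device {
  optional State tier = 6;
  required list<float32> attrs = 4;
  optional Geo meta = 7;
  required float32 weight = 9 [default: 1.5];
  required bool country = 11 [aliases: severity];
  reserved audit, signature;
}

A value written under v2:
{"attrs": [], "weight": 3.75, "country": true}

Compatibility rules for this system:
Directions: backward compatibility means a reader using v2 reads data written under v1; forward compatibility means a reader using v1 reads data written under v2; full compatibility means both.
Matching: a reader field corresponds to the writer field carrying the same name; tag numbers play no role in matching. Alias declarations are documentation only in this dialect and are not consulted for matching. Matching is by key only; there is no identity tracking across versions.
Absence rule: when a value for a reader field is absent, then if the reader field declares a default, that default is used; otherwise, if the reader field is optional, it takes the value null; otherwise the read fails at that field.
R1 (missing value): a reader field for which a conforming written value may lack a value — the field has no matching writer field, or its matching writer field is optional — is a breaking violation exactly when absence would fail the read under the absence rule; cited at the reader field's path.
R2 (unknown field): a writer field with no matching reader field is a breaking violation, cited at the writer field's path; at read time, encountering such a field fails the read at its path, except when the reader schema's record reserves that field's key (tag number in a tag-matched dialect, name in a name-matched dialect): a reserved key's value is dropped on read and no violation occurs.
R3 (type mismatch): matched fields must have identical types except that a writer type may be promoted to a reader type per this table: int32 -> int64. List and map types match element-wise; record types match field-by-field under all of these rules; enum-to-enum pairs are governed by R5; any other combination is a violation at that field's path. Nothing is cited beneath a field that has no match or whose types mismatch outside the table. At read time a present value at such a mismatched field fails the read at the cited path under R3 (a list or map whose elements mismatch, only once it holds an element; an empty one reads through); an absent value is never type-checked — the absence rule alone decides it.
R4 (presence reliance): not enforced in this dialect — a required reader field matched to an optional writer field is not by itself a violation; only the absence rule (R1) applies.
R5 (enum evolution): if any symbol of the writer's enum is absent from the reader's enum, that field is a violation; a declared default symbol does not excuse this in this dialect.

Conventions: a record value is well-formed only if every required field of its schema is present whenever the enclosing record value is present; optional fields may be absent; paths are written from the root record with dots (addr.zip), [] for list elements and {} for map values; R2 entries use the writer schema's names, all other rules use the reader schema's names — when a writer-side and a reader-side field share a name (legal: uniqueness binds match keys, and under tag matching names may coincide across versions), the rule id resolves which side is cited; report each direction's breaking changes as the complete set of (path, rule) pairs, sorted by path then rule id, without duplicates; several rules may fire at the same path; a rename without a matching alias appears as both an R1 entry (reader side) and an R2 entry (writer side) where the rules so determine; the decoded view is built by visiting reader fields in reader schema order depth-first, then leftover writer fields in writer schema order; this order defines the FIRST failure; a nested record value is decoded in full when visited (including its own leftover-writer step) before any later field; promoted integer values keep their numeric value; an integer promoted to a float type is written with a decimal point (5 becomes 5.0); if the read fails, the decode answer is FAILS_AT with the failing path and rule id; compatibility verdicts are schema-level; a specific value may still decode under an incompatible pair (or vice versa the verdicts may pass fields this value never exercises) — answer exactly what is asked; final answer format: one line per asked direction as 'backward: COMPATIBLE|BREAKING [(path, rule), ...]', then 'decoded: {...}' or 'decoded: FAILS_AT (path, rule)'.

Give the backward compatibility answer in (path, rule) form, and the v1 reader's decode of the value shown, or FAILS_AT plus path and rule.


in Device below, arrows point writer -> reader
backward for Device (reader v2, writer v1):
  State -> State, writer optional: tier aligns to tier
  list<float32> -> list<float32>, writer required: attrs aligns to attrs
  Geo -> Geo, writer optional: meta aligns to meta
  float32 -> float32, writer required: weight aligns to weight
  string -> bool, writer required: country aligns to country
  string -> string, writer required: meta.locale aligns to meta.locale
  float64 -> float64, writer required: meta.latitude aligns to meta.latitude
  meta.email: no writer match
  R3 fires at country
  backward on Device therefore BREAKING (1)
decoding the Device value with the v1 reader:
  tier := null (not supplied -> null)
  attrs := []
  meta := null (not supplied -> null)
  weight := 3.75
  read fails at country under R3
  => FAILS_AT (country, R3)
checking off the Device differences that do not matter here:
  enum State (field tier in record Device): symbol AMBER added -> affects forward compatibility only, which is not asked
  added field email to record Geo: required string, tag 24, default "delta" (in v2 it sits last) -> affects forward compatibility only, which is not asked

backward: BREAKING [(country, R3)]; decoded: FAILS_AT (country, R3)
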